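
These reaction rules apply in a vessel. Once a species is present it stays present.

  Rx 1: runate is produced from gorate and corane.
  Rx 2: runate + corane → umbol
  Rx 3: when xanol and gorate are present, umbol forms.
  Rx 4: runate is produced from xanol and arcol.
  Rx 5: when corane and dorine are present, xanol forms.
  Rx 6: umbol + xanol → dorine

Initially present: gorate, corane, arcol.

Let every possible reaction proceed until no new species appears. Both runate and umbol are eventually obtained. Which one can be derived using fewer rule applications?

runate

runate: gorate and corane present → runate forms (Rx 1). [1 rule application]
umbol: gorate and corane present → runate forms (Rx 1). runate and corane present → umbol forms (Rx 2). [2 rule applications]
runate needs fewer.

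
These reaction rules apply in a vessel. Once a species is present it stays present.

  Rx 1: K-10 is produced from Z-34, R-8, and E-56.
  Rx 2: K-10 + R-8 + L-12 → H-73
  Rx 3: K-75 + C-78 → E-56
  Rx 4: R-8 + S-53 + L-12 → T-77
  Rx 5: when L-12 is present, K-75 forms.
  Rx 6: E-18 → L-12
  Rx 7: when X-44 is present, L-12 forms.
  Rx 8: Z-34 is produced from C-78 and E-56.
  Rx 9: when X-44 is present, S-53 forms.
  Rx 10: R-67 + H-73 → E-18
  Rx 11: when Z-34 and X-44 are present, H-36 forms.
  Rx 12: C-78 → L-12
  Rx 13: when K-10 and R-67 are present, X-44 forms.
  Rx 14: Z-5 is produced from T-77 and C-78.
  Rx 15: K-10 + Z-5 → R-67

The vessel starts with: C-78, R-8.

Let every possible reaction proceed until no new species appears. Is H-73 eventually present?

Yes

C-78 present → L-12 forms (Rx 12).
L-12 present → K-75 forms (Rx 5).
K-75 and C-78 present → E-56 forms (Rx 3).
C-78 and E-56 present → Z-34 forms (Rx 8).
Z-34, R-8, and E-56 present → K-10 forms (Rx 1).
K-10, R-8, and L-12 present → H-73 forms (Rx 2).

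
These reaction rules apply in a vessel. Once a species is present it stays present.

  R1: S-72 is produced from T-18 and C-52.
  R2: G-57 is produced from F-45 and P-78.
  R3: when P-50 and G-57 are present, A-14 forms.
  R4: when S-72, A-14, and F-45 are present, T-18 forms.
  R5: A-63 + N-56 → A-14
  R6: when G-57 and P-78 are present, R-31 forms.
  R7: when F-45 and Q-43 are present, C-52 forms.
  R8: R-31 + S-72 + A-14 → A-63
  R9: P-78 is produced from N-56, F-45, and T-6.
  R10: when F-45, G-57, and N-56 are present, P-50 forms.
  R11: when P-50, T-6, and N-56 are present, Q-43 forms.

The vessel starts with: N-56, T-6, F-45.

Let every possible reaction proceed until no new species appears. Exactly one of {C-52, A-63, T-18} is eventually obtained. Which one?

N-56, F-45, and T-6 present → P-78 forms (R9).
F-45 and P-78 present → G-57 forms (R2).
F-45, G-57, and N-56 present → P-50 forms (R10).
P-50, T-6, and N-56 present → Q-43 forms (R11).
F-45 and Q-43 present → C-52 forms (R7).
T-18 would need S-72, A-14, and F-45 (R4), but S-72 never forms. A-63 would need R-31, S-72, and A-14 (R8), but S-72 never forms.

C-52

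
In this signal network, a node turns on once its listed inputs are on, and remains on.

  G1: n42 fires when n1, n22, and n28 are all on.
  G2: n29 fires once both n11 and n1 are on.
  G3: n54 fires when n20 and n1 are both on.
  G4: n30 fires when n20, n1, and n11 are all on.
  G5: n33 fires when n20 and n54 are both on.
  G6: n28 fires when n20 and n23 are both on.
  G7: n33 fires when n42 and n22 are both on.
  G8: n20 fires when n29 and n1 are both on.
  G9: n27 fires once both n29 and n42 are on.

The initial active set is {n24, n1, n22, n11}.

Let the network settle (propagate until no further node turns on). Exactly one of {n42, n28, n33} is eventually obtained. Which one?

G2: n11 and n1 on → n29 on.
G8: n29 and n1 on → n20 on.
n20 and n1 are on, so n54 fires (G3).
n20 and n54 are on, so n33 fires (G5).
n28 would need n20 and n23 (G6), but n23 never turns on. n42 would need n1, n22, and n28 (G1), but n28 never turns on.

n33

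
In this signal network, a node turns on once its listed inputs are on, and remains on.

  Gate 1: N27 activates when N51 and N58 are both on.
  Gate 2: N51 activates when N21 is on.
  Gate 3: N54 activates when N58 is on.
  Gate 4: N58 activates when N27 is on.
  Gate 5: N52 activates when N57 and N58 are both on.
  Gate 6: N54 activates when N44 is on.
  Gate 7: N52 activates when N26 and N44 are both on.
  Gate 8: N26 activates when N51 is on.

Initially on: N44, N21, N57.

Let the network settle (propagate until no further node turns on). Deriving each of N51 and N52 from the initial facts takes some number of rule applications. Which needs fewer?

N51

N51: N21 is on, so N51 activates (Gate 2). [1 rule application]
N52: N21 is on, so N51 activates (Gate 2). N51 is on, so N26 activates (Gate 8). N26 and N44 are on, so N52 activates (Gate 7). [3 rule applications]
N51 needs fewer.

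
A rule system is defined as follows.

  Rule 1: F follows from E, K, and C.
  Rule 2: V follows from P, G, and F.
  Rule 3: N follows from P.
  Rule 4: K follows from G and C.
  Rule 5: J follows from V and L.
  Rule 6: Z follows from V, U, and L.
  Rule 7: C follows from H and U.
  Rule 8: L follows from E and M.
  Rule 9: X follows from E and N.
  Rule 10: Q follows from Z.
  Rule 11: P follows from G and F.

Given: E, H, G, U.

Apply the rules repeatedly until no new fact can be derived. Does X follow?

From H and U, Rule 7 gives C.
From G and C, Rule 4 gives K.
From E, K, and C, Rule 1 gives F.
From G and F, Rule 11 gives P.
From P, Rule 3 gives N.
E and N hold, so X follows (Rule 9).

Yes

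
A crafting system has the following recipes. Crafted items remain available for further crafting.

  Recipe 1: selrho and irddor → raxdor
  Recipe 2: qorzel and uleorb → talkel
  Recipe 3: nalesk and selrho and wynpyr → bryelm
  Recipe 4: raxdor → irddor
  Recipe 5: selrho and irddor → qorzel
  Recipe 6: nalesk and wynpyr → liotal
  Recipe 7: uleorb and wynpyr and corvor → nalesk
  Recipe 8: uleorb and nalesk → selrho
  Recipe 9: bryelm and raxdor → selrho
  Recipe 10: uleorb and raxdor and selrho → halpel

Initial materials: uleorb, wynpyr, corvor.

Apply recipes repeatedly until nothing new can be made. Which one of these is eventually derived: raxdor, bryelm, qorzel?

Using Recipe 7, uleorb, wynpyr, and corvor make nalesk.
uleorb and nalesk → selrho (Recipe 8).
Using Recipe 3, nalesk, selrho, and wynpyr make bryelm.
qorzel would need selrho and irddor (Recipe 5), but irddor is never obtained. raxdor would need selrho and irddor (Recipe 1), but irddor is never obtained.

bryelm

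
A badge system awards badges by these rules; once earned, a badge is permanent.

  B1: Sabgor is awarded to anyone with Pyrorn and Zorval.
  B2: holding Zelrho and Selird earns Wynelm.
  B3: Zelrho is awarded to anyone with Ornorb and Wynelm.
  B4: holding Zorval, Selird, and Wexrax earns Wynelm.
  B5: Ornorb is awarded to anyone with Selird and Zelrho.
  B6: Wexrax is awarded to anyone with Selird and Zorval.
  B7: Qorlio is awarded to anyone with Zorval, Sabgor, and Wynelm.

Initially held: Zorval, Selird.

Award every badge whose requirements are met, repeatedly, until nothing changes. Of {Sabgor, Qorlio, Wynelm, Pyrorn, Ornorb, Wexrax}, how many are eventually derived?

With Selird and Zorval, Wexrax is earned (B6).
With Zorval, Selird, and Wexrax, Wynelm is earned (B4).
Sabgor would need Pyrorn and Zorval (B1), but Pyrorn is never earned.
Qorlio would need Zorval, Sabgor, and Wynelm (B7), but Sabgor is never earned.
Wynelm: reached.
No rule produces Pyrorn, and it is not given.
Ornorb would need Selird and Zelrho (B5), but Zelrho is never earned.
Wexrax: reached.
Reached: Wynelm and Wexrax — 2 of the 6.

2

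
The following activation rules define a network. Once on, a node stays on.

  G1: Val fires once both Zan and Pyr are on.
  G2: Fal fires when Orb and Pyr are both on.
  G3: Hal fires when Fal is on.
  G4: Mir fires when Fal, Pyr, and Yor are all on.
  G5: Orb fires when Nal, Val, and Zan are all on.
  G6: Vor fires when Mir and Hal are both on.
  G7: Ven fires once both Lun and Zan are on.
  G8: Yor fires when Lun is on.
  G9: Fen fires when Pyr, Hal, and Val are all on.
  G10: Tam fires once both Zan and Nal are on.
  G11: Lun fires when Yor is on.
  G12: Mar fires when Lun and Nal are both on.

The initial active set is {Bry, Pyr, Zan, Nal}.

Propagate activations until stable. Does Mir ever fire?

No

Mir would need Fal, Pyr, and Yor (G4), but Yor never turns on.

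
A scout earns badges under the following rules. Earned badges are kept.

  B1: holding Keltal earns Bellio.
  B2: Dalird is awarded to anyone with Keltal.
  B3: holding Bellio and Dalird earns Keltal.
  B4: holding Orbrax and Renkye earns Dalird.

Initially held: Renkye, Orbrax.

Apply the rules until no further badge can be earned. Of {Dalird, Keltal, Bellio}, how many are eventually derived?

With Orbrax and Renkye, Dalird is earned (B4).
Dalird: reached.
Keltal would need Bellio and Dalird (B3), but Bellio is never earned.
Bellio would need Keltal (B1), but Keltal is never earned.
Reached: Dalird — 1 of the 3.

1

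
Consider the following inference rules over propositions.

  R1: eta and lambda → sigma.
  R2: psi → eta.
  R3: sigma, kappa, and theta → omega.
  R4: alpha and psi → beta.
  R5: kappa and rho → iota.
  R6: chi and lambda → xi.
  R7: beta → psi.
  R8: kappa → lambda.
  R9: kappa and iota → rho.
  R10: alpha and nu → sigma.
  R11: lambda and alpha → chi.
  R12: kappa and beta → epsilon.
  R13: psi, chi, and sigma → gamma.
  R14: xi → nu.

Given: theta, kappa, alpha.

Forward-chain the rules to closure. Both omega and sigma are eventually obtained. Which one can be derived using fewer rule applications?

sigma

sigma: kappa holds, so lambda follows (R8). lambda and alpha hold, so chi follows (R11). chi and lambda hold, so xi follows (R6). From xi, R14 gives nu. alpha and nu hold, so sigma follows (R10). [5 rule applications]
omega: From kappa, R8 gives lambda. lambda and alpha hold, so chi follows (R11). chi and lambda hold, so xi follows (R6). From xi, R14 gives nu. alpha and nu hold, so sigma follows (R10). sigma, kappa, and theta hold, so omega follows (R3). [6 rule applications]
sigma needs fewer.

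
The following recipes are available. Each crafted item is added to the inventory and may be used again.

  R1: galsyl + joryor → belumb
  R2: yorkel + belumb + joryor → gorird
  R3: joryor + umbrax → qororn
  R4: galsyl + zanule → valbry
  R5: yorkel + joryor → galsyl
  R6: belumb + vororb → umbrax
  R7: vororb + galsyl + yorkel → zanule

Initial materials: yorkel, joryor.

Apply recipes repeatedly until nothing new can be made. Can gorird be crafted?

yorkel + joryor → galsyl (R5).
Using R1, galsyl and joryor make belumb.
yorkel + belumb + joryor → gorird (R2).

Yes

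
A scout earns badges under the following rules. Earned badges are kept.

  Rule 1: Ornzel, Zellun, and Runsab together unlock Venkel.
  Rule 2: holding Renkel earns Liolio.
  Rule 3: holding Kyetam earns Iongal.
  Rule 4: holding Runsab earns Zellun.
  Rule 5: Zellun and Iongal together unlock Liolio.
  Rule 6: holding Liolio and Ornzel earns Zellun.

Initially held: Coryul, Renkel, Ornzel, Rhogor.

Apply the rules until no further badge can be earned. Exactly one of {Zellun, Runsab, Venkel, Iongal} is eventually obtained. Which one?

Zellun

With Renkel, Liolio is earned (Rule 2).
With Liolio and Ornzel, Zellun is earned (Rule 6).
No rule produces Runsab, and it is not given. Iongal would need Kyetam (Rule 3), but Kyetam is never earned. Venkel would need Ornzel, Zellun, and Runsab (Rule 1), but Runsab is never earned.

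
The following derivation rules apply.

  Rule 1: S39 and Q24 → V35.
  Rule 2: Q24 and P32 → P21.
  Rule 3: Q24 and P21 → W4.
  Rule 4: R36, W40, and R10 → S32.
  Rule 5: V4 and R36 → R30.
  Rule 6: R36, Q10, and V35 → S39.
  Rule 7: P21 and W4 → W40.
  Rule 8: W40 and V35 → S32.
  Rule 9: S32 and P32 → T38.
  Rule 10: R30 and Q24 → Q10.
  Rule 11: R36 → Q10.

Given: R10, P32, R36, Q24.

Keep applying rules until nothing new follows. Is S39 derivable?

S39 would need R36, Q10, and V35 (Rule 6), but V35 is never established.

No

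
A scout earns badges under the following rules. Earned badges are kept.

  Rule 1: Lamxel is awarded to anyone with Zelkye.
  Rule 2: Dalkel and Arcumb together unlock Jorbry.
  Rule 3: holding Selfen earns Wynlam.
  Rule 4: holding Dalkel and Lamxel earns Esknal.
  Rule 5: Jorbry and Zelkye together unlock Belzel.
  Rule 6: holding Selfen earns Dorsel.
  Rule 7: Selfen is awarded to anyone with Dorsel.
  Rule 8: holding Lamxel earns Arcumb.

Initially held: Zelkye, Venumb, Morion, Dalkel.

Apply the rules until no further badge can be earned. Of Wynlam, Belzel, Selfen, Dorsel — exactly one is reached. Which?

Belzel

With Zelkye, Lamxel is earned (Rule 1).
With Lamxel, Arcumb is earned (Rule 8).
With Dalkel and Arcumb, Jorbry is earned (Rule 2).
With Jorbry and Zelkye, Belzel is earned (Rule 5).
Selfen would need Dorsel (Rule 7), but Dorsel is never earned. Dorsel would need Selfen (Rule 6), but Selfen is never earned. Wynlam would need Selfen (Rule 3), but Selfen is never earned.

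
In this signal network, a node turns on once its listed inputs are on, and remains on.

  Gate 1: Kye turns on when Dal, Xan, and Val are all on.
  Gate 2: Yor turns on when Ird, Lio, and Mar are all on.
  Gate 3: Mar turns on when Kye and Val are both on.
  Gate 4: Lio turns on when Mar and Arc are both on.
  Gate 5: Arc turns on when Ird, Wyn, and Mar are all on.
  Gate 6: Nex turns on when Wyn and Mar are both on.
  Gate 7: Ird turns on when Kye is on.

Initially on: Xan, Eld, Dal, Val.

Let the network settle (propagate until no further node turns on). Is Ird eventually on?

Yes

Dal, Xan, and Val are on, so Kye turns on (Gate 1).
Kye is on, so Ird turns on (Gate 7).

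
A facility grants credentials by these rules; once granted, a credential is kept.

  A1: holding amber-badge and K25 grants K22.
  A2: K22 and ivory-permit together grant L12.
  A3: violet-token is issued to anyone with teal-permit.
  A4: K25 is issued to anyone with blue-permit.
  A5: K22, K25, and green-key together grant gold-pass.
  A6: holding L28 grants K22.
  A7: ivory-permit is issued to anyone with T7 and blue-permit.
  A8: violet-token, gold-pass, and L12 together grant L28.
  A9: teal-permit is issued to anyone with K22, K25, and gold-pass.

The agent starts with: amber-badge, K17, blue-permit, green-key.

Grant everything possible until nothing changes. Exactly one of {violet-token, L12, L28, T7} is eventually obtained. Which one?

Holding blue-permit grants K25 (A4).
Holding amber-badge and K25 grants K22 (A1).
Holding K22, K25, and green-key grants gold-pass (A5).
Holding K22, K25, and gold-pass grants teal-permit (A9).
Holding teal-permit grants violet-token (A3).
L28 would need violet-token, gold-pass, and L12 (A8), but L12 is never granted. L12 would need K22 and ivory-permit (A2), but ivory-permit is never granted. No rule produces T7, and it is not given.

violet-token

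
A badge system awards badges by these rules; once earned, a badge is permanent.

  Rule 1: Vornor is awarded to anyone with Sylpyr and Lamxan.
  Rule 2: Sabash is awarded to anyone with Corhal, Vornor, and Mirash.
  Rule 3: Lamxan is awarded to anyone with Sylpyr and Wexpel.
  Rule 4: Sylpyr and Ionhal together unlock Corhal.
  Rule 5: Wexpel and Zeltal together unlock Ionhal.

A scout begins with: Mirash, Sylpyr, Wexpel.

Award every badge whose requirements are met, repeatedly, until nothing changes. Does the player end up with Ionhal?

Ionhal would need Wexpel and Zeltal (Rule 5), but Zeltal is never earned.

No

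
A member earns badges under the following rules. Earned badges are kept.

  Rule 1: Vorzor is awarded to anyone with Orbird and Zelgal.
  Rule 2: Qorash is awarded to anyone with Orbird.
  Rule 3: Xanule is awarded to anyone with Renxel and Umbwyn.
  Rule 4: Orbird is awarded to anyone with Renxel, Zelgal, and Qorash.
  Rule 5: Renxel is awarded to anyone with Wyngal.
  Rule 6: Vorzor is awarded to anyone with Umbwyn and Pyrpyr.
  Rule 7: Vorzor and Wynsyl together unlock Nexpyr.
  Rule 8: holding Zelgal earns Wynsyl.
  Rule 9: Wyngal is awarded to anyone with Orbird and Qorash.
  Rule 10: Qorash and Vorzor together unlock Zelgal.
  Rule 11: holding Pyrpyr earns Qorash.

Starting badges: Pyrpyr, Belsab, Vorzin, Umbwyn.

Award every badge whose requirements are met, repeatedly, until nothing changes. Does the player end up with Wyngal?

No

Wyngal would need Orbird and Qorash (Rule 9), but Orbird is never earned.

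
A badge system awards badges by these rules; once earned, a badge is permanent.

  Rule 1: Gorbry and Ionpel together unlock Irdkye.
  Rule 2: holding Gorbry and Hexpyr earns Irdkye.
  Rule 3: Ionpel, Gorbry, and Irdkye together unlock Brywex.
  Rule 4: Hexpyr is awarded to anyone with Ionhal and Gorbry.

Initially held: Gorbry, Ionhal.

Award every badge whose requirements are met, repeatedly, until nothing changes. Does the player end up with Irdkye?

With Ionhal and Gorbry, Hexpyr is earned (Rule 4).
With Gorbry and Hexpyr, Irdkye is earned (Rule 2).

Yes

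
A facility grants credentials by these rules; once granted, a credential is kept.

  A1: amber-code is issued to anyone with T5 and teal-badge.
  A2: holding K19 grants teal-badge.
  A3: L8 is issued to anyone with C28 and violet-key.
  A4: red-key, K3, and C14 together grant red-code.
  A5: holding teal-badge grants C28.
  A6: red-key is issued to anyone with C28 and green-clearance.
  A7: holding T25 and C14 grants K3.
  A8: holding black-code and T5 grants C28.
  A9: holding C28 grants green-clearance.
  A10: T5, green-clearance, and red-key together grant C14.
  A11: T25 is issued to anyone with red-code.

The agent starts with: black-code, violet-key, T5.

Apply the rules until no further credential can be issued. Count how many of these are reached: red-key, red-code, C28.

2

Holding black-code and T5 grants C28 (A8).
Holding C28 grants green-clearance (A9).
Holding C28 and green-clearance grants red-key (A6).
red-key: reached.
red-code would need red-key, K3, and C14 (A4), but K3 is never granted.
C28: reached.
Reached: red-key and C28 — 2 of the 3.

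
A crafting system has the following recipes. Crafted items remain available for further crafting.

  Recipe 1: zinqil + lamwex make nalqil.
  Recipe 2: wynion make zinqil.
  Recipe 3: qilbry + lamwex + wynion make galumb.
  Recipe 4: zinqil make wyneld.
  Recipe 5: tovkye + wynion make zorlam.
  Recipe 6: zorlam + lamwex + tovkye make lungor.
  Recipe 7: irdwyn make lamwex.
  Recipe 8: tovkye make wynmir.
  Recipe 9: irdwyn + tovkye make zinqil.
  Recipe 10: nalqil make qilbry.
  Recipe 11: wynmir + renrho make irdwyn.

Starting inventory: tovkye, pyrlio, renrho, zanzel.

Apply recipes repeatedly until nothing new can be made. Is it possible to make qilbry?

Yes

Using Recipe 8, tovkye makes wynmir.
Using Recipe 11, wynmir and renrho make irdwyn.
Using Recipe 9, irdwyn and tovkye make zinqil.
irdwyn → lamwex (Recipe 7).
zinqil + lamwex → nalqil (Recipe 1).
nalqil → qilbry (Recipe 10).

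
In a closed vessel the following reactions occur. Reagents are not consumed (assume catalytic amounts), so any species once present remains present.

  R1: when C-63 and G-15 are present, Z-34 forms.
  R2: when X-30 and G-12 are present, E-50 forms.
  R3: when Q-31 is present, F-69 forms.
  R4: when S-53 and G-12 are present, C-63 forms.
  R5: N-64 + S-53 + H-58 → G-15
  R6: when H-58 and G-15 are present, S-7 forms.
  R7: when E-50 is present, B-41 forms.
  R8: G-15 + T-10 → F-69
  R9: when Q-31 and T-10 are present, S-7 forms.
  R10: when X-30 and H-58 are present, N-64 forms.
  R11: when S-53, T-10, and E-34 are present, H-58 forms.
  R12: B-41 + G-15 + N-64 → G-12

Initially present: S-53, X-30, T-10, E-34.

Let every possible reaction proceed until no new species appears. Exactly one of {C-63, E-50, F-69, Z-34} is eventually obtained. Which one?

S-53, T-10, and E-34 present → H-58 forms (R11).
X-30 and H-58 present → N-64 forms (R10).
N-64, S-53, and H-58 present → G-15 forms (R5).
G-15 and T-10 present → F-69 forms (R8).
E-50 would need X-30 and G-12 (R2), but G-12 never forms. C-63 would need S-53 and G-12 (R4), but G-12 never forms. Z-34 would need C-63 and G-15 (R1), but C-63 never forms.

F-69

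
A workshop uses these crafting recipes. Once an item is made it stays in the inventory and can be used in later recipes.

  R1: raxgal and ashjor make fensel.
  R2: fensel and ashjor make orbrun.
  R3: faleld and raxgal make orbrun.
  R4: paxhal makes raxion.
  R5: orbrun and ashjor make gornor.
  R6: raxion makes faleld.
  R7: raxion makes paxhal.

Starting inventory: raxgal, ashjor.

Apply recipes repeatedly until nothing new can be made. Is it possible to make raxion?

raxion would need paxhal (R4), but paxhal is never obtained.

No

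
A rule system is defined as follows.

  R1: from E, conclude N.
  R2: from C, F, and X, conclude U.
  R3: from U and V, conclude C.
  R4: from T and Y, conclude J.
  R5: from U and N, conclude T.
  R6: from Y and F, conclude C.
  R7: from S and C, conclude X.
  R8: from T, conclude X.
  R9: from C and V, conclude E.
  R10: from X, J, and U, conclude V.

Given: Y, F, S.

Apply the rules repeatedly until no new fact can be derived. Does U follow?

From Y and F, R6 gives C.
S and C hold, so X follows (R7).
From C, F, and X, R2 gives U.

Yes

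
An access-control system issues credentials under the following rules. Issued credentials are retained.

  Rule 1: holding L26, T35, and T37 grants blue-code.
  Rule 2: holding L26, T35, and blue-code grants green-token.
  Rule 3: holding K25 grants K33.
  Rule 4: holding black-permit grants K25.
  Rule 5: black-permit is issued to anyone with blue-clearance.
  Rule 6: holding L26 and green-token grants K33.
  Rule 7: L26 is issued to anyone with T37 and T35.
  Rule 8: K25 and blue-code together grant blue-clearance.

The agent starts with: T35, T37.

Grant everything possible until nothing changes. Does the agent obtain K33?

Holding T37 and T35 grants L26 (Rule 7).
Holding L26, T35, and T37 grants blue-code (Rule 1).
Holding L26, T35, and blue-code grants green-token (Rule 2).
Holding L26 and green-token grants K33 (Rule 6).

Yes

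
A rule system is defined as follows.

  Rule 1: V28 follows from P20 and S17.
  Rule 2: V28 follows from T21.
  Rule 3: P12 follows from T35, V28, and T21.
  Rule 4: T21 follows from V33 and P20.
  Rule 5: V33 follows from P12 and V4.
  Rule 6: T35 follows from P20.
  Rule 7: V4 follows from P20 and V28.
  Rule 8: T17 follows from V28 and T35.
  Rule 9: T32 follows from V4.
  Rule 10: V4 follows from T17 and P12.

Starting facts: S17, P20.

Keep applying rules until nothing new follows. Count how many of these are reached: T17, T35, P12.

From P20 and S17, Rule 1 gives V28.
P20 holds, so T35 follows (Rule 6).
V28 and T35 hold, so T17 follows (Rule 8).
T17: reached.
T35: reached.
P12 would need T35, V28, and T21 (Rule 3), but T21 is never established.
Reached: T17 and T35 — 2 of the 3.

2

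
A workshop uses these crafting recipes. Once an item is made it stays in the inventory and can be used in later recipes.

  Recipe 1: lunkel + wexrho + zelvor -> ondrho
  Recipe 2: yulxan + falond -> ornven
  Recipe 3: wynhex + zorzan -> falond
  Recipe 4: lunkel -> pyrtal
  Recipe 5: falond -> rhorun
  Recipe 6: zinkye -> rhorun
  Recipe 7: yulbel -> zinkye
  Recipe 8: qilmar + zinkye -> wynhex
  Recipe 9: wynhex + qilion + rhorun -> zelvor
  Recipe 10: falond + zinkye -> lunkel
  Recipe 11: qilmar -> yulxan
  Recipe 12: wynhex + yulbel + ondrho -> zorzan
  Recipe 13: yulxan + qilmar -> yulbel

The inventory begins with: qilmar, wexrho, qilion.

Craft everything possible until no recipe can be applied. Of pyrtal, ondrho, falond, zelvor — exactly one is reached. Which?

zelvor

qilmar -> yulxan (Recipe 11).
Using Recipe 13, yulxan and qilmar make yulbel.
yulbel -> zinkye (Recipe 7).
Using Recipe 6, zinkye makes rhorun.
Using Recipe 8, qilmar and zinkye make wynhex.
Using Recipe 9, wynhex, qilion, and rhorun make zelvor.
pyrtal would need lunkel (Recipe 4), but lunkel is never obtained. ondrho would need lunkel, wexrho, and zelvor (Recipe 1), but lunkel is never obtained. falond would need wynhex and zorzan (Recipe 3), but zorzan is never obtained.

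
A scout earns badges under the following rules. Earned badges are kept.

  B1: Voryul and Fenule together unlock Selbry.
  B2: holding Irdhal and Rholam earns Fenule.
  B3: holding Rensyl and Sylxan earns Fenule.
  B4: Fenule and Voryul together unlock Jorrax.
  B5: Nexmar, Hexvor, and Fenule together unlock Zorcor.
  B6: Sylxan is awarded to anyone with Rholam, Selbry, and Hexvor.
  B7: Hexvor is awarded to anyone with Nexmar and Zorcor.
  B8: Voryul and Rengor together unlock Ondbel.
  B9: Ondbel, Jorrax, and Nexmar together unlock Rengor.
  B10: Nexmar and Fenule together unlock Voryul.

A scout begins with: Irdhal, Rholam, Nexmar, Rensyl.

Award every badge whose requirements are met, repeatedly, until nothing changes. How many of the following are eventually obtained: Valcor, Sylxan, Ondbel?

0

No rule produces Valcor, and it is not given.
Sylxan would need Rholam, Selbry, and Hexvor (B6), but Hexvor is never earned.
Ondbel would need Voryul and Rengor (B8), but Rengor is never earned.
None of the 3 are reached.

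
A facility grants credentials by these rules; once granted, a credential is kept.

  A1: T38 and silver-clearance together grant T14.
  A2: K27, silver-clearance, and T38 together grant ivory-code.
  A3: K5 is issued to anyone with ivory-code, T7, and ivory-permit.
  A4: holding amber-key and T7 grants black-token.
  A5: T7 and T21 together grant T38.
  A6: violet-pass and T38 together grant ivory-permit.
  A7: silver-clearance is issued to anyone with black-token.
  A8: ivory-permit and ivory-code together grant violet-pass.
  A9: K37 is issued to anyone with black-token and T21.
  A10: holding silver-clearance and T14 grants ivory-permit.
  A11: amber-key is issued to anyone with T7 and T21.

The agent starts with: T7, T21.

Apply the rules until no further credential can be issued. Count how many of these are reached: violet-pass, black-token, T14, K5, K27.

2

Holding T7 and T21 grants amber-key (A11).
Holding T7 and T21 grants T38 (A5).
Holding amber-key and T7 grants black-token (A4).
Holding black-token grants silver-clearance (A7).
Holding T38 and silver-clearance grants T14 (A1).
violet-pass would need ivory-permit and ivory-code (A8), but ivory-code is never granted.
black-token: reached.
T14: reached.
K5 would need ivory-code, T7, and ivory-permit (A3), but ivory-code is never granted.
No rule produces K27, and it is not given.
Reached: black-token and T14 — 2 of the 5.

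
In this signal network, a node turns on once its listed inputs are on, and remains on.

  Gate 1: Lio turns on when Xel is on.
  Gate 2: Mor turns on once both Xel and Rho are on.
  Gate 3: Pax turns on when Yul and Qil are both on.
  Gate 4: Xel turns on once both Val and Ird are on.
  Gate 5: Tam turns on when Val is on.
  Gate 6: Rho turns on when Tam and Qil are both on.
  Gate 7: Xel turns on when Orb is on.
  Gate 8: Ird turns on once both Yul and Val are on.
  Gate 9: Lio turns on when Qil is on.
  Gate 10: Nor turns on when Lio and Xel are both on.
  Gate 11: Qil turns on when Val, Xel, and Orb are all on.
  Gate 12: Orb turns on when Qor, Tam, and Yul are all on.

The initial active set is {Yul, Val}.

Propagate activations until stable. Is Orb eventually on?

No

Orb would need Qor, Tam, and Yul (Gate 12), but Qor never turns on.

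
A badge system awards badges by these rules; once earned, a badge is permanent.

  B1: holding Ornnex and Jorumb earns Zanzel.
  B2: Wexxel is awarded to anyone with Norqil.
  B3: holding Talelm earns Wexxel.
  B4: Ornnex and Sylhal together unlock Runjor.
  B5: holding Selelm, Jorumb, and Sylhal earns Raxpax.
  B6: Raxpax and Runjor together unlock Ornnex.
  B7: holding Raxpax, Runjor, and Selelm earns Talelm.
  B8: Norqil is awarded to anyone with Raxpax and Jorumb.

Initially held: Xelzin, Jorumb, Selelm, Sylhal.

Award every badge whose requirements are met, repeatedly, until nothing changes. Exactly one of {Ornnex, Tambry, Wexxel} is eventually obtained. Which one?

Wexxel

With Selelm, Jorumb, and Sylhal, Raxpax is earned (B5).
With Raxpax and Jorumb, Norqil is earned (B8).
With Norqil, Wexxel is earned (B2).
No rule produces Tambry, and it is not given. Ornnex would need Raxpax and Runjor (B6), but Runjor is never earned.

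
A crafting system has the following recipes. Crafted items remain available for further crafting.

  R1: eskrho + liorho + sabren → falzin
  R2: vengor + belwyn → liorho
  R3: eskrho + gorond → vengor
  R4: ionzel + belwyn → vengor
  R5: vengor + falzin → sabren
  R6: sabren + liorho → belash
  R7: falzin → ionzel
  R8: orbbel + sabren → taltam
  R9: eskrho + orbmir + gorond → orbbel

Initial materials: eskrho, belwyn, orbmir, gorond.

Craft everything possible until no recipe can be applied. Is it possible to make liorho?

eskrho + gorond → vengor (R3).
vengor + belwyn → liorho (R2).

Yes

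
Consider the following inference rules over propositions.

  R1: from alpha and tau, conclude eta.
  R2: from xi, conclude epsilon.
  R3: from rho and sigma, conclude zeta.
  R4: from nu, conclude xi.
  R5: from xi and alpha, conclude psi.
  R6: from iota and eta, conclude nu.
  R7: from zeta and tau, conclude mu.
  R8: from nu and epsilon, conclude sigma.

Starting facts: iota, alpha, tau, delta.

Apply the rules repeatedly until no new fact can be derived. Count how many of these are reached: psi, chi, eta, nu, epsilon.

From alpha and tau, R1 gives eta.
From iota and eta, R6 gives nu.
From nu, R4 gives xi.
xi and alpha hold, so psi follows (R5).
From xi, R2 gives epsilon.
psi: reached.
No rule produces chi, and it is not given.
eta: reached.
nu: reached.
epsilon: reached.
Reached: psi, eta, nu, and epsilon — 4 of the 5.

4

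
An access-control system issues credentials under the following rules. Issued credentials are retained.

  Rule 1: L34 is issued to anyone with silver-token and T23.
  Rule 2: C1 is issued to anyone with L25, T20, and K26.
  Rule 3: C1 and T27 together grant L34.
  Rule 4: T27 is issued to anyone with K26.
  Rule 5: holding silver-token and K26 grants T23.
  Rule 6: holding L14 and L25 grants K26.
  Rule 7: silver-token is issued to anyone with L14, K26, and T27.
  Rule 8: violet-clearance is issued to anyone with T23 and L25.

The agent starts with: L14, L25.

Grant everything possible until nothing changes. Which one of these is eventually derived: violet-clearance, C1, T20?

violet-clearance

Holding L14 and L25 grants K26 (Rule 6).
Holding K26 grants T27 (Rule 4).
Holding L14, K26, and T27 grants silver-token (Rule 7).
Holding silver-token and K26 grants T23 (Rule 5).
Holding T23 and L25 grants violet-clearance (Rule 8).
C1 would need L25, T20, and K26 (Rule 2), but T20 is never granted. No rule produces T20, and it is not given.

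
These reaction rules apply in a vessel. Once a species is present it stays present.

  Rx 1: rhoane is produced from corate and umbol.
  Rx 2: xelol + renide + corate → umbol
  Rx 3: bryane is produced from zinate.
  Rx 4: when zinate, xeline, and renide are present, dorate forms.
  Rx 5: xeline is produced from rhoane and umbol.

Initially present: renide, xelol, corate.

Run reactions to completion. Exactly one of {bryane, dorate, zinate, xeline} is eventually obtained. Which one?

xelol, renide, and corate present → umbol forms (Rx 2).
corate and umbol present → rhoane forms (Rx 1).
rhoane and umbol present → xeline forms (Rx 5).
bryane would need zinate (Rx 3), but zinate never forms. dorate would need zinate, xeline, and renide (Rx 4), but zinate never forms. No rule produces zinate, and it is not given.

xeline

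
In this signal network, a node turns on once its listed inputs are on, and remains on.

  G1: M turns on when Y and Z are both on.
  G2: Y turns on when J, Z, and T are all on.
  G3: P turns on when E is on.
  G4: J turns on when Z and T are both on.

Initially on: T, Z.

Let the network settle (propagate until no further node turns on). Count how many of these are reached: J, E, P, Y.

G4: Z and T on → J on.
G2: J, Z, and T on → Y on.
J: reached.
No rule produces E, and it is not given.
P would need E (G3), but E never turns on.
Y: reached.
Reached: J and Y — 2 of the 4.

2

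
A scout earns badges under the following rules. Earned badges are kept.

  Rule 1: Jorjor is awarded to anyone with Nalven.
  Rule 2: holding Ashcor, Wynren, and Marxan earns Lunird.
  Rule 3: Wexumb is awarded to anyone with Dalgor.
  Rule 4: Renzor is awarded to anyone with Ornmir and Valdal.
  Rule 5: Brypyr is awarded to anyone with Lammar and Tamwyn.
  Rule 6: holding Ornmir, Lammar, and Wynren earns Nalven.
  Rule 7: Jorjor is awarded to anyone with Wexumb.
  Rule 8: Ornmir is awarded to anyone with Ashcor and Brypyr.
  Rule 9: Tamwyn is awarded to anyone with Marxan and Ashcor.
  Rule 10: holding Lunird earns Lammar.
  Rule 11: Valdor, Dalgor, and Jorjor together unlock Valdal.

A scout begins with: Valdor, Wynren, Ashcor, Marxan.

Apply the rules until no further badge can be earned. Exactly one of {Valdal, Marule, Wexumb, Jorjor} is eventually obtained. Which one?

Jorjor

With Marxan and Ashcor, Tamwyn is earned (Rule 9).
With Ashcor, Wynren, and Marxan, Lunird is earned (Rule 2).
With Lunird, Lammar is earned (Rule 10).
With Lammar and Tamwyn, Brypyr is earned (Rule 5).
With Ashcor and Brypyr, Ornmir is earned (Rule 8).
With Ornmir, Lammar, and Wynren, Nalven is earned (Rule 6).
With Nalven, Jorjor is earned (Rule 1).
Valdal would need Valdor, Dalgor, and Jorjor (Rule 11), but Dalgor is never earned. No rule produces Marule, and it is not given. Wexumb would need Dalgor (Rule 3), but Dalgor is never earned.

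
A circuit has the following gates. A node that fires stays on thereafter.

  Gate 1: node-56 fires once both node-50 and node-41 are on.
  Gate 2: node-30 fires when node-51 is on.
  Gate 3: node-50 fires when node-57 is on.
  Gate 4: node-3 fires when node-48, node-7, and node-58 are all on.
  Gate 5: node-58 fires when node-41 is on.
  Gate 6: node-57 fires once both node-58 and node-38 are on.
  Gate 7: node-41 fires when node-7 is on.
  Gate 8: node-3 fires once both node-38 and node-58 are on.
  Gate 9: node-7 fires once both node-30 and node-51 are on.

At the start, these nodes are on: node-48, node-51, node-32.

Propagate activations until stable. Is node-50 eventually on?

node-50 would need node-57 (Gate 3), but node-57 never turns on.

No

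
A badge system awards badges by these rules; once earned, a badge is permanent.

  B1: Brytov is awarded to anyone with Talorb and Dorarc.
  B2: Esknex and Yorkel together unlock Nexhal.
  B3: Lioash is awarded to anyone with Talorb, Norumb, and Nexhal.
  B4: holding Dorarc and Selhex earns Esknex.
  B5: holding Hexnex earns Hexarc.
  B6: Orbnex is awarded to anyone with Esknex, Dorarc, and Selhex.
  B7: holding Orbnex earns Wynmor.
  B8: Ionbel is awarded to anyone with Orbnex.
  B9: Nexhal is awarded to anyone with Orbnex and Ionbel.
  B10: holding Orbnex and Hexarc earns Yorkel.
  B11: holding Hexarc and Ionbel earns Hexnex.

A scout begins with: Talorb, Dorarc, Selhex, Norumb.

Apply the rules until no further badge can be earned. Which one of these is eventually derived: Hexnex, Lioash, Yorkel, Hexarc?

Lioash

With Dorarc and Selhex, Esknex is earned (B4).
With Esknex, Dorarc, and Selhex, Orbnex is earned (B6).
With Orbnex, Ionbel is earned (B8).
With Orbnex and Ionbel, Nexhal is earned (B9).
With Talorb, Norumb, and Nexhal, Lioash is earned (B3).
Hexnex would need Hexarc and Ionbel (B11), but Hexarc is never earned. Hexarc would need Hexnex (B5), but Hexnex is never earned. Yorkel would need Orbnex and Hexarc (B10), but Hexarc is never earned.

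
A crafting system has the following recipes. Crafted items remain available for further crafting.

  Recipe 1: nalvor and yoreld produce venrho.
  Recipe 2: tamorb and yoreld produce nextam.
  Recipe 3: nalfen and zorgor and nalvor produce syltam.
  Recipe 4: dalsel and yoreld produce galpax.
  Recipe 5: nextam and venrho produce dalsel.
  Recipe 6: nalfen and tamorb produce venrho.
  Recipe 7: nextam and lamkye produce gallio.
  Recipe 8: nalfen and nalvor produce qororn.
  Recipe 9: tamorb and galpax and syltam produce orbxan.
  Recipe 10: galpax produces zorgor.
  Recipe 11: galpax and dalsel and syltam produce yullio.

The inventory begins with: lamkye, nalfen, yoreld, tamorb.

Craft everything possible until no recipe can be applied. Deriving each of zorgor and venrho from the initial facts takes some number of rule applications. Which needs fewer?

venrho: Using Recipe 6, nalfen and tamorb make venrho. [1 rule application]
zorgor: Using Recipe 2, tamorb and yoreld make nextam. nalfen and tamorb → venrho (Recipe 6). nextam and venrho → dalsel (Recipe 5). Using Recipe 4, dalsel and yoreld make galpax. galpax → zorgor (Recipe 10). [5 rule applications]
venrho needs fewer.

venrho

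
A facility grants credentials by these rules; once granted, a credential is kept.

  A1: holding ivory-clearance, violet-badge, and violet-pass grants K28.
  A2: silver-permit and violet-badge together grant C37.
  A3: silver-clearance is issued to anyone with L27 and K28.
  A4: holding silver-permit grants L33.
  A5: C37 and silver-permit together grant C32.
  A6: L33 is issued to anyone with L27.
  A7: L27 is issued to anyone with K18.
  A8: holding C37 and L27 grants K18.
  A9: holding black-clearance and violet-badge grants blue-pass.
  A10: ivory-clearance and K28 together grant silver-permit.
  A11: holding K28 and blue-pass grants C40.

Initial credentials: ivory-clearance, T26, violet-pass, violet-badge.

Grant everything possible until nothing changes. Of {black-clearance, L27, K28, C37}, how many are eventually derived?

2

Holding ivory-clearance, violet-badge, and violet-pass grants K28 (A1).
Holding ivory-clearance and K28 grants silver-permit (A10).
Holding silver-permit and violet-badge grants C37 (A2).
No rule produces black-clearance, and it is not given.
L27 would need K18 (A7), but K18 is never granted.
K28: reached.
C37: reached.
Reached: K28 and C37 — 2 of the 4.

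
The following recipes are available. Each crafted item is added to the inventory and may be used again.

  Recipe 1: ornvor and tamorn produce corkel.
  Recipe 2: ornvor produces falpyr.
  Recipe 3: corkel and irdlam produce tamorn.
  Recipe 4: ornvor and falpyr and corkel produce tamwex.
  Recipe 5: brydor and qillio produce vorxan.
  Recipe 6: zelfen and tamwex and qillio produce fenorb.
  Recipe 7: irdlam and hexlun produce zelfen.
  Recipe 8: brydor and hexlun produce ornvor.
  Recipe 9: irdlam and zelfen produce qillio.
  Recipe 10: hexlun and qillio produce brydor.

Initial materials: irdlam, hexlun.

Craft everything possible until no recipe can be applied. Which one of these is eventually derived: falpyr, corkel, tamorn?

Using Recipe 7, irdlam and hexlun make zelfen.
irdlam and zelfen → qillio (Recipe 9).
hexlun and qillio → brydor (Recipe 10).
Using Recipe 8, brydor and hexlun make ornvor.
Using Recipe 2, ornvor makes falpyr.
corkel would need ornvor and tamorn (Recipe 1), but tamorn is never obtained. tamorn would need corkel and irdlam (Recipe 3), but corkel is never obtained.

falpyr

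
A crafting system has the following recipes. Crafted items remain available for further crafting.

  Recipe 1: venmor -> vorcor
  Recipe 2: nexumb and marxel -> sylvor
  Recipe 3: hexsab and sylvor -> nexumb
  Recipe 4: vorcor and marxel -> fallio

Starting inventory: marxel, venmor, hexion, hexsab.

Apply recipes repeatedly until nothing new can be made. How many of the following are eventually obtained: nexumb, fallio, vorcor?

2

Using Recipe 1, venmor makes vorcor.
Using Recipe 4, vorcor and marxel make fallio.
nexumb would need hexsab and sylvor (Recipe 3), but sylvor is never obtained.
fallio: reached.
vorcor: reached.
Reached: fallio and vorcor — 2 of the 3.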